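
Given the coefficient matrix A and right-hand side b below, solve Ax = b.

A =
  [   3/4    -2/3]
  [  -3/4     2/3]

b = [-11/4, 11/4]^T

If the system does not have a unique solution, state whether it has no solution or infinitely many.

infinitely many solutions

Row-reduce:
R1 ← R1 / (3/4).
R2 ← R2 + 3/4·R1.
Rank is 1 with 2 unknowns, leaving x_2 free.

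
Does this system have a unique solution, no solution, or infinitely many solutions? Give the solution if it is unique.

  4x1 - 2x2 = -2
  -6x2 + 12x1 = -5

no solution

Row-reduce:
R1 ← R1 / (4).
R2 ← R2 − 12·R1.
Row 2 reduces to 0 = 1, a contradiction. The system is inconsistent.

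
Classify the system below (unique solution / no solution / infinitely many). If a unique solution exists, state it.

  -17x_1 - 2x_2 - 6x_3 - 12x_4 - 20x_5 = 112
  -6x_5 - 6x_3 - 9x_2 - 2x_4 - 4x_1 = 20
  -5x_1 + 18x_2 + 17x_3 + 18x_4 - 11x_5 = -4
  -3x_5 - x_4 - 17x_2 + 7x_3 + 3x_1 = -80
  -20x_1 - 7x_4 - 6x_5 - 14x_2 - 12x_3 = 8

Row-reduce the augmented matrix:
R1 ← R1 / (-17).
R2 ← R2 + 4·R1.
R3 ← R3 + 5·R1.
R4 ← R4 − 3·R1.
R5 ← R5 + 20·R1.
R2 ← R2 / (-145/17).
R1 ← R1 − 2/17·R2.
R3 ← R3 − 316/17·R2.
R4 ← R4 + 295/17·R2.
R5 ← R5 + 198/17·R2.
R3 ← R3 / (1271/145).
R1 ← R1 − 42/145·R3.
R2 ← R2 − 78/145·R3.
R4 ← R4 − 443/29·R3.
R5 ← R5 − 192/145·R3.
R4 ← R4 / (-57755/1271).
R1 ← R1 + 68/1271·R4.
R2 ← R2 + 1942/1271·R4.
R3 ← R3 − 3382/1271·R4.
R5 ← R5 − 3139/1271·R4.
R5 ← R5 / (242984/11551).
R1 ← R1 − 16278/11551·R5.
R2 ← R2 − 3520/11551·R5.
R3 ← R3 + 3739/11551·R5.
R4 ← R4 + 2526/11551·R5.
Reading off the reduced rows gives x_1 = 2, x_2 = 4, x_3 = -5, x_4 = -2, x_5 = -5.

x_1 = 2, x_2 = 4, x_3 = -5, x_4 = -2, x_5 = -5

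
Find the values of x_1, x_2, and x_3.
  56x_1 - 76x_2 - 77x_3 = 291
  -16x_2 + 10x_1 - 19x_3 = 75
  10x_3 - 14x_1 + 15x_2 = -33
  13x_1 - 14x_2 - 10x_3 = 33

x_1 = -3, x_2 = -3, x_3 = -3

Row-reduce the augmented matrix:
R1 ← R1 / (56).
R2 ← R2 − 10·R1.
R3 ← R3 + 14·R1.
R4 ← R4 − 13·R1.
R2 ← R2 / (-17/7).
R1 ← R1 + 19/14·R2.
R3 ← R3 + 4·R2.
R4 ← R4 − 51/14·R2.
R3 ← R3 / (-41/68).
R1 ← R1 − 53/34·R3.
R2 ← R2 − 147/68·R3.
R4 reduces to 0 = 0, so the extra equation is consistent.
Reading off the reduced rows gives x_1 = -3, x_2 = -3, x_3 = -3.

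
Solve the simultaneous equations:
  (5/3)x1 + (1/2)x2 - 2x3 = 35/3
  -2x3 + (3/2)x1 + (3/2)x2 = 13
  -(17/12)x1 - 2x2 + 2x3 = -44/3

no solution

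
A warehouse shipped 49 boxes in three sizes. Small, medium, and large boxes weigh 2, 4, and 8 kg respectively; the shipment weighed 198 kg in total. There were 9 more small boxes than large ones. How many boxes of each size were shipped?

Let s = small boxes, m = medium boxes, l = large boxes.
  s + m + l = 49
  2s + 4m + 8l = 198
  s - l = 9
Row-reduce the augmented matrix:
R2 ← R2 − 2·R1.
R3 ← R3 − 1·R1.
R2 ← R2 / (2).
R1 ← R1 − 1·R2.
R3 ← R3 + 1·R2.
R1 ← R1 + 2·R3.
R2 ← R2 − 3·R3.
Reading off the reduced rows gives s = 19, m = 20, l = 10.

small boxes: 19, medium boxes: 20, large boxes: 10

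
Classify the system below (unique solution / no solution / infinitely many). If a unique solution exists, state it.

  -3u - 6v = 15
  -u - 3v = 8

u = 1, v = -3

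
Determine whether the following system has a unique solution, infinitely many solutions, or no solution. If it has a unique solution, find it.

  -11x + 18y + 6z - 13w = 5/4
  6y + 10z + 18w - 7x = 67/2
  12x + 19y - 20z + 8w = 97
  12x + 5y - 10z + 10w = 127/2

Row-reduce the augmented matrix:
R1 ← R1 / (-11).
R2 ← R2 + 7·R1.
R3 ← R3 − 12·R1.
R4 ← R4 − 12·R1.
R2 ← R2 / (-60/11).
R1 ← R1 + 18/11·R2.
R3 ← R3 − 425/11·R2.
R4 ← R4 − 271/11·R2.
R3 ← R3 / (91/3).
R1 ← R1 + 12/5·R3.
R2 ← R2 + 17/15·R3.
R4 ← R4 − 367/15·R3.
R4 ← R4 / (-27879/910).
R1 ← R1 − 6857/910·R4.
R2 ← R2 − 867/455·R4.
R3 ← R3 − 2159/364·R4.
Reading off the reduced rows gives x = 3, y = 3, z = 1/2, w = 7/4.

x = 3, y = 3, z = 1/2, w = 7/4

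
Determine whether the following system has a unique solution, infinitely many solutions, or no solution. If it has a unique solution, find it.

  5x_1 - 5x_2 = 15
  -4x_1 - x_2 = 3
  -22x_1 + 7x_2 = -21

Row-reduce the augmented matrix:
R1 ← R1 / (5).
R2 ← R2 + 4·R1.
R3 ← R3 + 22·R1.
R2 ← R2 / (-5).
R1 ← R1 + 1·R2.
R3 ← R3 + 15·R2.
R3 reduces to 0 = 0, so the extra equation is consistent.
Reading off the reduced rows gives x_1 = 0, x_2 = -3.

x_1 = 0, x_2 = -3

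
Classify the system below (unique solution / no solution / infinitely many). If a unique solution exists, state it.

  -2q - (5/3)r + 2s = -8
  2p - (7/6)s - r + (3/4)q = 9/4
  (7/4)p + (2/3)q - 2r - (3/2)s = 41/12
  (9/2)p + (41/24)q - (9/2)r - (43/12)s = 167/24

no solution

Row-reduce:
Swap R1 and R2.
R1 ← R1 / (2).
R3 ← R3 − 7/4·R1.
R4 ← R4 − 9/2·R1.
R2 ← R2 / (-2).
R1 ← R1 − 3/8·R2.
R3 ← R3 − 1/96·R2.
R4 ← R4 − 1/48·R2.
R3 ← R3 / (-653/576).
R1 ← R1 + 13/16·R3.
R2 ← R2 − 5/6·R3.
R4 ← R4 + 653/288·R3.
Row 4 reduces to 0 = -1, a contradiction. The system is inconsistent.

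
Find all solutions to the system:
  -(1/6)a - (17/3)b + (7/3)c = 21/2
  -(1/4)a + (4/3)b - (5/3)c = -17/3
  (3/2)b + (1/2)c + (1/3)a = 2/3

no solution

Row-reduce:
R1 ← R1 / (-1/6).
R2 ← R2 + 1/4·R1.
R3 ← R3 − 1/3·R1.
R2 ← R2 / (59/6).
R1 ← R1 − 34·R2.
R3 ← R3 + 59/6·R2.
Row 3 reduces to 0 = 1/4, a contradiction. The system is inconsistent.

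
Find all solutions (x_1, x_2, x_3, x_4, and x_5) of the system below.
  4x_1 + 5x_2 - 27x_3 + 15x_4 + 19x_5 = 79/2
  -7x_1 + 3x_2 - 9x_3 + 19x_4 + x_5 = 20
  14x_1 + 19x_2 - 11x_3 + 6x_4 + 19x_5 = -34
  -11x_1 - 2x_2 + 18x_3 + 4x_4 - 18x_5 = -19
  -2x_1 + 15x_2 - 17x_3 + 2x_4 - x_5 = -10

no solution

Row-reduce:
R1 ← R1 / (4).
R2 ← R2 + 7·R1.
R3 ← R3 − 14·R1.
R4 ← R4 + 11·R1.
R5 ← R5 + 2·R1.
R2 ← R2 / (47/4).
R1 ← R1 − 5/4·R2.
R3 ← R3 − 3/2·R2.
R4 ← R4 − 47/4·R2.
R5 ← R5 − 35/2·R2.
R3 ← R3 / (4262/47).
R1 ← R1 + 36/47·R3.
R2 ← R2 + 225/47·R3.
R5 ← R5 − 2504/47·R3.
Swap R4 and R5.
R4 ← R4 / (-57921/2131).
R1 ← R1 + 3208/2131·R4.
R2 ← R2 − 4651/4262·R4.
R3 ← R3 + 2457/4262·R4.
Row 5 reduces to 0 = 1/2, a contradiction. The system is inconsistent.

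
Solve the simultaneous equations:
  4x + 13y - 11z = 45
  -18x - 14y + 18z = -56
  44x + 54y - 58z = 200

Row-reduce:
R1 ← R1 / (4).
R2 ← R2 + 18·R1.
R3 ← R3 − 44·R1.
R2 ← R2 / (89/2).
R1 ← R1 − 13/4·R2.
R3 ← R3 + 89·R2.
Row 3 reduces to 0 = -2, a contradiction. The system is inconsistent.

no solution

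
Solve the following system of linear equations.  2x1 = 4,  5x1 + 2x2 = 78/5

x1 = 2, x2 = 14/5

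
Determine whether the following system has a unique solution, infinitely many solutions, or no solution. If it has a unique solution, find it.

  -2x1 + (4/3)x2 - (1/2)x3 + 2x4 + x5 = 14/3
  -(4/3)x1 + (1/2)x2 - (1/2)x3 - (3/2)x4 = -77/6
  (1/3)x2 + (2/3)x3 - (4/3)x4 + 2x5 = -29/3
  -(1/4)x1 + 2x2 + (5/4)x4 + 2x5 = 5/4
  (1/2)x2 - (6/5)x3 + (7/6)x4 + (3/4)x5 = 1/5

x1 = 1, x2 = -1, x3 = 4, x4 = 6, x5 = -2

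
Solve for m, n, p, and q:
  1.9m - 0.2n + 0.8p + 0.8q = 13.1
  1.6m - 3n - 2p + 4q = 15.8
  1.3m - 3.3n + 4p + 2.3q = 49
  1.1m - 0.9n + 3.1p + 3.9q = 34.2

Row-reduce the augmented matrix:
R1 ← R1 / (19/10).
R2 ← R2 − 8/5·R1.
R3 ← R3 − 13/10·R1.
R4 ← R4 − 11/10·R1.
R2 ← R2 / (-269/95).
R1 ← R1 + 2/19·R2.
R3 ← R3 + 601/190·R2.
R4 ← R4 + 149/190·R2.
R3 ← R3 / (8661/1345).
R1 ← R1 − 140/269·R3.
R2 ← R2 − 254/269·R3.
R4 ← R4 − 1817/538·R3.
R4 ← R4 / (614111/173220).
R1 ← R1 − 3950/8661·R4.
R2 ← R2 + 7681/8661·R4.
R3 ← R3 + 5281/17322·R4.
Reading off the reduced rows gives m = 3, n = -5, p = 6, q = 2.

m = 3, n = -5, p = 6, q = 2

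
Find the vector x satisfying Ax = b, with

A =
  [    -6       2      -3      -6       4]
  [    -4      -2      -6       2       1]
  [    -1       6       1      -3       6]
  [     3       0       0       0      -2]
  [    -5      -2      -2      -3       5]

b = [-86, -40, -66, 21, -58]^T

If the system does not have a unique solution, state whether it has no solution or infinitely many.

Row-reduce the augmented matrix:
R1 ← R1 / (-6).
R2 ← R2 + 4·R1.
R3 ← R3 + 1·R1.
R4 ← R4 − 3·R1.
R5 ← R5 + 5·R1.
R2 ← R2 / (-10/3).
R1 ← R1 + 1/3·R2.
R3 ← R3 − 17/3·R2.
R4 ← R4 − 1·R2.
R5 ← R5 + 11/3·R2.
R3 ← R3 / (-53/10).
R1 ← R1 − 9/10·R3.
R2 ← R2 − 6/5·R3.
R4 ← R4 + 27/10·R3.
R5 ← R5 − 49/10·R3.
R4 ← R4 / (-285/53).
R1 ← R1 − 95/53·R4.
R2 ← R2 − 3/53·R4.
R3 ← R3 + 82/53·R4.
R5 ← R5 − 158/53·R4.
R5 ← R5 / (1376/285).
R1 ← R1 + 2/3·R5.
R2 ← R2 − 199/190·R5.
R3 ← R3 − 11/285·R5.
R4 ← R4 − 94/285·R5.
Reading off the reduced rows gives x_1 = 3, x_2 = -4, x_3 = 6, x_4 = 3, x_5 = -6.

x_1 = 3, x_2 = -4, x_3 = 6, x_4 = 3, x_5 = -6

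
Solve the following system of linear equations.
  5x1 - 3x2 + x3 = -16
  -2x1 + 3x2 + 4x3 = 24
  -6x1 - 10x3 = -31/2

no solution

Row-reduce:
R1 ← R1 / (5).
R2 ← R2 + 2·R1.
R3 ← R3 + 6·R1.
R2 ← R2 / (9/5).
R1 ← R1 + 3/5·R2.
R3 ← R3 + 18/5·R2.
Row 3 reduces to 0 = 1/2, a contradiction. The system is inconsistent.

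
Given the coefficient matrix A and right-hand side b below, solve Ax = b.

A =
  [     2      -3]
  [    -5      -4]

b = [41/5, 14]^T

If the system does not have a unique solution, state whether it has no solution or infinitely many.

Row-reduce the augmented matrix:
R1 ← R1 / (2).
R2 ← R2 + 5·R1.
R2 ← R2 / (-23/2).
R1 ← R1 + 3/2·R2.
Reading off the reduced rows gives x_1 = -2/5, x_2 = -3.

x_1 = -2/5, x_2 = -3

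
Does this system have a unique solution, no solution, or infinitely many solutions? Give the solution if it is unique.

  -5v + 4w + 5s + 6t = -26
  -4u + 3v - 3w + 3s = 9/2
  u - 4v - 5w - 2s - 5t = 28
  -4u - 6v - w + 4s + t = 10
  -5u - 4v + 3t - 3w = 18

u = -3, v = -3/2, w = -3/2, s = -5/2, t = -5/2

Row-reduce the augmented matrix:
Swap R1 and R2.
R1 ← R1 / (-4).
R3 ← R3 − 1·R1.
R4 ← R4 + 4·R1.
R5 ← R5 + 5·R1.
R2 ← R2 / (-5).
R1 ← R1 + 3/4·R2.
R3 ← R3 + 13/4·R2.
R4 ← R4 + 9·R2.
R5 ← R5 + 31/4·R2.
R3 ← R3 / (-167/20).
R1 ← R1 − 3/20·R3.
R2 ← R2 + 4/5·R3.
R4 ← R4 + 26/5·R3.
R5 ← R5 + 109/20·R3.
R4 ← R4 / (-868/167).
R1 ← R1 + 264/167·R4.
R2 ← R2 + 95/167·R4.
R3 ← R3 − 90/167·R4.
R5 ← R5 + 1430/167·R4.
R5 ← R5 / (2831/434).
R1 ← R1 − 51/217·R5.
R2 ← R2 − 103/868·R5.
R3 ← R3 − 271/434·R5.
R4 ← R4 − 711/868·R5.
Reading off the reduced rows gives u = -3, v = -3/2, w = -3/2, s = -5/2, t = -5/2.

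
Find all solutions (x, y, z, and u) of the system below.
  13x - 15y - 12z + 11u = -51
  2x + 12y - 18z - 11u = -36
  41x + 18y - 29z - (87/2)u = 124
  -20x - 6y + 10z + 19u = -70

Row-reduce:
R1 ← R1 / (13).
R2 ← R2 − 2·R1.
R3 ← R3 − 41·R1.
R4 ← R4 + 20·R1.
R2 ← R2 / (186/13).
R1 ← R1 + 15/13·R2.
R3 ← R3 − 849/13·R2.
R4 ← R4 + 378/13·R2.
R3 ← R3 / (2560/31).
R1 ← R1 + 69/31·R3.
R2 ← R2 + 35/31·R3.
R4 ← R4 + 1280/31·R3.
Row 4 reduces to 0 = 1, a contradiction. The system is inconsistent.

no solution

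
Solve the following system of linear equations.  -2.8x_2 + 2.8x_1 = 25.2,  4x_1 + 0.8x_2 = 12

Row-reduce the augmented matrix:
R1 ← R1 / (14/5).
R2 ← R2 − 4·R1.
R2 ← R2 / (24/5).
R1 ← R1 + 1·R2.
Reading off the reduced rows gives x_1 = 4, x_2 = -5.

x_1 = 4, x_2 = -5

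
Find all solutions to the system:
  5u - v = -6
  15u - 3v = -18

Row-reduce:
R1 ← R1 / (5).
R2 ← R2 − 15·R1.
Rank is 1 with 2 unknowns, leaving v free.

infinitely many solutions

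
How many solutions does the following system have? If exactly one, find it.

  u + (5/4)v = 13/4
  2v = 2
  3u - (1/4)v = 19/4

no solution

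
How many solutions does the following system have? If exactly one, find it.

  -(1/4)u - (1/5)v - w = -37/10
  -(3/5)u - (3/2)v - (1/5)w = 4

Row-reduce:
R1 ← R1 / (-1/4).
R2 ← R2 + 3/5·R1.
R2 ← R2 / (-51/50).
R1 ← R1 − 4/5·R2.
Rank is 2 with 3 unknowns, leaving w free.

infinitely many solutions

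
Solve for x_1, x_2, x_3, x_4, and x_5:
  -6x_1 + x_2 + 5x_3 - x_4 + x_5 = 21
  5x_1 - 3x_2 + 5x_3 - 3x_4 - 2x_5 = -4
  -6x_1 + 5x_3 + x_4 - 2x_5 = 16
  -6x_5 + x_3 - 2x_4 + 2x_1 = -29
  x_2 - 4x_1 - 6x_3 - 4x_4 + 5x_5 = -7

x_1 = -1, x_2 = -1, x_3 = 3, x_4 = 3, x_5 = 4

Row-reduce the augmented matrix:
R1 ← R1 / (-6).
R2 ← R2 − 5·R1.
R3 ← R3 + 6·R1.
R4 ← R4 − 2·R1.
R5 ← R5 + 4·R1.
R2 ← R2 / (-13/6).
R1 ← R1 + 1/6·R2.
R3 ← R3 + 1·R2.
R4 ← R4 − 1/3·R2.
R5 ← R5 − 1/3·R2.
R3 ← R3 / (-55/13).
R1 ← R1 + 20/13·R3.
R2 ← R2 + 55/13·R3.
R4 ← R4 − 53/13·R3.
R5 ← R5 + 103/13·R3.
R4 ← R4 / (39/55).
R1 ← R1 + 10/11·R4.
R2 ← R2 + 2·R4.
R3 ← R3 + 49/55·R4.
R5 ← R5 + 604/55·R4.
R5 ← R5 / (-4622/39).
R1 ← R1 + 379/39·R5.
R2 ← R2 + 787/39·R5.
R3 ← R3 + 380/39·R5.
R4 ← R4 + 452/39·R5.
Reading off the reduced rows gives x_1 = -1, x_2 = -1, x_3 = 3, x_4 = 3, x_5 = 4.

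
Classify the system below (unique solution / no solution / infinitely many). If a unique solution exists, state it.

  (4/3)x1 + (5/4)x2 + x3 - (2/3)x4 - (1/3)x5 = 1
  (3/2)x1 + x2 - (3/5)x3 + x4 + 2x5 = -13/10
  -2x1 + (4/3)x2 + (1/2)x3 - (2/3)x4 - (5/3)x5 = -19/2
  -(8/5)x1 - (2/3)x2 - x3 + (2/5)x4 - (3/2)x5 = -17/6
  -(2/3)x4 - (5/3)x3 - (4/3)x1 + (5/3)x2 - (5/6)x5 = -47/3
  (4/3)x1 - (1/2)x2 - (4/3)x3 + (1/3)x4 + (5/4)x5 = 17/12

no solution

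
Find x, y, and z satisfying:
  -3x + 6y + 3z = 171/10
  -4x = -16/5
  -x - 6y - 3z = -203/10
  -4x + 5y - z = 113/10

x = 4/5, y = 3, z = 1/2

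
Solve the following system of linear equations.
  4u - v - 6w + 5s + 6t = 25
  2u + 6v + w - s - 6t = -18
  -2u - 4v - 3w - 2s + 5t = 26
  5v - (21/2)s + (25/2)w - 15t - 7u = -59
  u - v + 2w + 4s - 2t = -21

Row-reduce:
R1 ← R1 / (4).
R2 ← R2 − 2·R1.
R3 ← R3 + 2·R1.
R4 ← R4 + 7·R1.
R5 ← R5 − 1·R1.
R2 ← R2 / (13/2).
R1 ← R1 + 1/4·R2.
R3 ← R3 + 9/2·R2.
R4 ← R4 − 13/4·R2.
R5 ← R5 + 3/4·R2.
R3 ← R3 / (-42/13).
R1 ← R1 + 35/26·R3.
R2 ← R2 − 8/13·R3.
R5 ← R5 − 103/26·R3.
Swap R4 and R5.
R4 ← R4 / (-1/84).
R1 ← R1 − 23/12·R4.
R2 ← R2 + 19/21·R4.
R3 ← R3 − 25/42·R4.
Rank is 4 with 5 unknowns, leaving t free.

infinitely many solutions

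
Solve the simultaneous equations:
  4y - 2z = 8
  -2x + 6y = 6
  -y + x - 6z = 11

x = 0, y = 1, z = -2

Row-reduce the augmented matrix:
Swap R1 and R2.
R1 ← R1 / (-2).
R3 ← R3 − 1·R1.
R2 ← R2 / (4).
R1 ← R1 + 3·R2.
R3 ← R3 − 2·R2.
R3 ← R3 / (-5).
R1 ← R1 + 3/2·R3.
R2 ← R2 + 1/2·R3.
Reading off the reduced rows gives x = 0, y = 1, z = -2.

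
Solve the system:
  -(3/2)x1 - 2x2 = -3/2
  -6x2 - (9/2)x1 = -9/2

Row-reduce:
R1 ← R1 / (-3/2).
R2 ← R2 + 9/2·R1.
Rank is 1 with 2 unknowns, leaving x2 free.

infinitely many solutions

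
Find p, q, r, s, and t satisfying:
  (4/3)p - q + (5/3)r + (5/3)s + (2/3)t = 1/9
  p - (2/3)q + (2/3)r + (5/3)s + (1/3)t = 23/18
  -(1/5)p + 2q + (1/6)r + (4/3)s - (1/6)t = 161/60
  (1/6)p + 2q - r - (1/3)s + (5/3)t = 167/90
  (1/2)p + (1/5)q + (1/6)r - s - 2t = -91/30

Row-reduce the augmented matrix:
R1 ← R1 / (4/3).
R2 ← R2 − 1·R1.
R3 ← R3 + 1/5·R1.
R4 ← R4 − 1/6·R1.
R5 ← R5 − 1/2·R1.
R2 ← R2 / (1/12).
R1 ← R1 + 3/4·R2.
R3 ← R3 − 37/20·R2.
R4 ← R4 − 17/8·R2.
R5 ← R5 − 23/40·R2.
R3 ← R3 / (401/30).
R1 ← R1 + 4·R3.
R2 ← R2 + 7·R3.
R4 ← R4 − 41/3·R3.
R5 ← R5 − 107/30·R3.
R4 ← R4 / (-2669/802).
R1 ← R1 − 1085/401·R4.
R2 ← R2 − 395/401·R4.
R3 ← R3 + 230/401·R4.
R5 ← R5 + 5905/2406·R4.
R5 ← R5 / (-96933/26690).
R1 ← R1 − 4830/2669·R5.
R2 ← R2 − 1414/2669·R5.
R3 ← R3 + 249/2669·R5.
R4 ← R4 + 1699/2669·R5.
Reading off the reduced rows gives p = -2/3, q = 1/3, r = -1, s = 8/5, t = 1/2.

p = -2/3, q = 1/3, r = -1, s = 8/5, t = 1/2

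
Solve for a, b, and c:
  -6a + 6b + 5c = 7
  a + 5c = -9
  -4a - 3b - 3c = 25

a = -4, b = -2, c = -1

Row-reduce the augmented matrix:
R1 ← R1 / (-6).
R2 ← R2 − 1·R1.
R3 ← R3 + 4·R1.
R1 ← R1 + 1·R2.
R3 ← R3 + 7·R2.
R3 ← R3 / (69/2).
R1 ← R1 − 5·R3.
R2 ← R2 − 35/6·R3.
Reading off the reduced rows gives a = -4, b = -2, c = -1.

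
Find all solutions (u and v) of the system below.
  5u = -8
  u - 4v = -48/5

u = -8/5, v = 2

From equation 2: u = -48/5 + 4·v.
Substitute into equation 1 and solve: v = 2.
Then u = -8/5.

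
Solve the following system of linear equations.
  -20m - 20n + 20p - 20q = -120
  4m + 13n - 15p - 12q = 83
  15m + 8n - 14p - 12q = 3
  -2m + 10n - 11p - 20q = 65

Row-reduce the augmented matrix:
R1 ← R1 / (-20).
R2 ← R2 − 4·R1.
R3 ← R3 − 15·R1.
R4 ← R4 + 2·R1.
R2 ← R2 / (9).
R1 ← R1 − 1·R2.
R3 ← R3 + 7·R2.
R4 ← R4 − 12·R2.
R3 ← R3 / (-68/9).
R1 ← R1 − 2/9·R3.
R2 ← R2 + 11/9·R3.
R4 ← R4 − 5/3·R3.
R4 ← R4 / (-365/68).
R1 ← R1 − 55/34·R4.
R2 ← R2 − 313/68·R4.
R3 ← R3 − 355/68·R4.
Reading off the reduced rows gives m = -5, n = 4, p = -5, q = 2.

m = -5, n = 4, p = -5, q = 2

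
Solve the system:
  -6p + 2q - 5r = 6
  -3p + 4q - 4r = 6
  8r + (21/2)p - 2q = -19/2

no solution

Row-reduce:
R1 ← R1 / (-6).
R2 ← R2 + 3·R1.
R3 ← R3 − 21/2·R1.
R2 ← R2 / (3).
R1 ← R1 + 1/3·R2.
R3 ← R3 − 3/2·R2.
Row 3 reduces to 0 = -1/2, a contradiction. The system is inconsistent.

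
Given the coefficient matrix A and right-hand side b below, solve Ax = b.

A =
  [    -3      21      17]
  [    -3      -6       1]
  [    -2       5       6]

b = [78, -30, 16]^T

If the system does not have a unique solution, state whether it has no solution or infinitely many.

Row-reduce:
R1 ← R1 / (-3).
R2 ← R2 + 3·R1.
R3 ← R3 + 2·R1.
R2 ← R2 / (-27).
R1 ← R1 + 7·R2.
R3 ← R3 + 9·R2.
Rank is 2 with 3 unknowns, leaving x_3 free.

infinitely many solutions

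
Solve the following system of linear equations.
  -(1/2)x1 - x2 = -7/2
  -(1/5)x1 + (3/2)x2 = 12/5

x1 = 3, x2 = 2

From equation 1: x2 = 7/2 − 1/2·x1.
Substitute into equation 2 and solve: x1 = 3.
Then x2 = 2.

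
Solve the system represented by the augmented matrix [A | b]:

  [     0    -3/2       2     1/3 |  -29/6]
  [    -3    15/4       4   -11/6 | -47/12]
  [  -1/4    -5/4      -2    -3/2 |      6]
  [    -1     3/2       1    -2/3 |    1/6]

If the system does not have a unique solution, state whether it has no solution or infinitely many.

no solution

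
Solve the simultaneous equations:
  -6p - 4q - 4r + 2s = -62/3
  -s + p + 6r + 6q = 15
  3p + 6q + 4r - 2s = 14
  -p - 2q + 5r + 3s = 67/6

p = 2, q = -1/3, r = 5/2, s = 0

Row-reduce the augmented matrix:
R1 ← R1 / (-6).
R2 ← R2 − 1·R1.
R3 ← R3 − 3·R1.
R4 ← R4 + 1·R1.
R2 ← R2 / (16/3).
R1 ← R1 − 2/3·R2.
R3 ← R3 − 4·R2.
R4 ← R4 + 4/3·R2.
R3 ← R3 / (-2).
R2 ← R2 − 1·R3.
R4 ← R4 − 7·R3.
R4 ← R4 / (3/4).
R1 ← R1 + 1/4·R4.
R2 ← R2 + 3/8·R4.
R3 ← R3 − 1/4·R4.
Reading off the reduced rows gives p = 2, q = -1/3, r = 5/2, s = 0.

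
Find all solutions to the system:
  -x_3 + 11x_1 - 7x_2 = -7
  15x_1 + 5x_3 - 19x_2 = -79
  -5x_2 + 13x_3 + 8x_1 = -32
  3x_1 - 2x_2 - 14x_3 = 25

x_1 = 3, x_2 = 6, x_3 = -2

Row-reduce the augmented matrix:
R1 ← R1 / (11).
R2 ← R2 − 15·R1.
R3 ← R3 − 8·R1.
R4 ← R4 − 3·R1.
R2 ← R2 / (-104/11).
R1 ← R1 + 7/11·R2.
R3 ← R3 − 1/11·R2.
R4 ← R4 + 1/11·R2.
R3 ← R3 / (717/52).
R1 ← R1 + 27/52·R3.
R2 ← R2 + 35/52·R3.
R4 ← R4 + 717/52·R3.
R4 reduces to 0 = 0, so the extra equation is consistent.
Reading off the reduced rows gives x_1 = 3, x_2 = 6, x_3 = -2.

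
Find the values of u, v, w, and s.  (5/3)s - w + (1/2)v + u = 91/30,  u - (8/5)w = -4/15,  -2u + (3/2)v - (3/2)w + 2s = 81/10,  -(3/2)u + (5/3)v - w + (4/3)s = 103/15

u = -4/5, v = 2, w = -1/3, s = 3/2

Row-reduce the augmented matrix:
R2 ← R2 − 1·R1.
R3 ← R3 + 2·R1.
R4 ← R4 + 3/2·R1.
R2 ← R2 / (-1/2).
R1 ← R1 − 1/2·R2.
R3 ← R3 − 5/2·R2.
R4 ← R4 − 29/12·R2.
R3 ← R3 / (-13/2).
R1 ← R1 + 8/5·R3.
R2 ← R2 − 6/5·R3.
R4 ← R4 + 27/5·R3.
R4 ← R4 / (-1012/585).
R1 ← R1 − 48/65·R4.
R2 ← R2 − 542/195·R4.
R3 ← R3 − 6/13·R4.
Reading off the reduced rows gives u = -4/5, v = 2, w = -1/3, s = 3/2.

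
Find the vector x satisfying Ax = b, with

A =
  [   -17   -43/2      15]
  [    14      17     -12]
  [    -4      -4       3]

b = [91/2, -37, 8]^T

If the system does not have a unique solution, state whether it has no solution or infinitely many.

no solution

Row-reduce:
R1 ← R1 / (-17).
R2 ← R2 − 14·R1.
R3 ← R3 + 4·R1.
R2 ← R2 / (-12/17).
R1 ← R1 − 43/34·R2.
R3 ← R3 − 18/17·R2.
Row 3 reduces to 0 = -2, a contradiction. The system is inconsistent.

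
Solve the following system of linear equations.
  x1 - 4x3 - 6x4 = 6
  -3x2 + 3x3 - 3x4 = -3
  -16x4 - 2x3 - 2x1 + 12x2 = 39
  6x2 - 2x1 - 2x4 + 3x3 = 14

no solution

Row-reduce:
R3 ← R3 + 2·R1.
R4 ← R4 + 2·R1.
R2 ← R2 / (-3).
R3 ← R3 − 12·R2.
R4 ← R4 − 6·R2.
R3 ← R3 / (2).
R1 ← R1 + 4·R3.
R2 ← R2 + 1·R3.
R4 ← R4 − 1·R3.
Row 4 reduces to 0 = 1/2, a contradiction. The system is inconsistent.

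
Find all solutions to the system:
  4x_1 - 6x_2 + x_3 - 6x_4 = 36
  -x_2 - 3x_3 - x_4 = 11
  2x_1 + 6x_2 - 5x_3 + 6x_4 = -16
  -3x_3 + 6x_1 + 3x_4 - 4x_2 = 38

x_1 = 2, x_2 = -5, x_3 = -2, x_4 = 0

Row-reduce the augmented matrix:
R1 ← R1 / (4).
R3 ← R3 − 2·R1.
R4 ← R4 − 6·R1.
R2 ← R2 / (-1).
R1 ← R1 + 3/2·R2.
R3 ← R3 − 9·R2.
R4 ← R4 − 5·R2.
R3 ← R3 / (-65/2).
R1 ← R1 − 19/4·R3.
R2 ← R2 − 3·R3.
R4 ← R4 + 39/2·R3.
R4 ← R4 / (7).
R2 ← R2 − 1·R4.
Reading off the reduced rows gives x_1 = 2, x_2 = -5, x_3 = -2, x_4 = 0.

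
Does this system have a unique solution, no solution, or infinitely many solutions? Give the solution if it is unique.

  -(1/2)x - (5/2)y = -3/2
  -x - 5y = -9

Row-reduce:
R1 ← R1 / (-1/2).
R2 ← R2 + 1·R1.
Row 2 reduces to 0 = -6, a contradiction. The system is inconsistent.

no solution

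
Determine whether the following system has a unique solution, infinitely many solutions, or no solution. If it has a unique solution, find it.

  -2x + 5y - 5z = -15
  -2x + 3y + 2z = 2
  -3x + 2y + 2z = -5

x = 5, y = 2, z = 3

Row-reduce the augmented matrix:
R1 ← R1 / (-2).
R2 ← R2 + 2·R1.
R3 ← R3 + 3·R1.
R2 ← R2 / (-2).
R1 ← R1 + 5/2·R2.
R3 ← R3 + 11/2·R2.
R3 ← R3 / (-39/4).
R1 ← R1 + 25/4·R3.
R2 ← R2 + 7/2·R3.
Reading off the reduced rows gives x = 5, y = 2, z = 3.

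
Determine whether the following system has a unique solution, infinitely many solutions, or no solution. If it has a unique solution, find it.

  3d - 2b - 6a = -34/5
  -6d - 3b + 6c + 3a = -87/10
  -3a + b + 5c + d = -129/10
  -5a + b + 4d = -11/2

a = 9/5, b = -1/2, c = -8/5, d = 1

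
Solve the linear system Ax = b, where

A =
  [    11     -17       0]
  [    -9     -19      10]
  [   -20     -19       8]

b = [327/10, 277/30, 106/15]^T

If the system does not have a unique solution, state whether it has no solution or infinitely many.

x_1 = 1/2, x_2 = -8/5, x_3 = -5/3

Row-reduce the augmented matrix:
R1 ← R1 / (11).
R2 ← R2 + 9·R1.
R3 ← R3 + 20·R1.
R2 ← R2 / (-362/11).
R1 ← R1 + 17/11·R2.
R3 ← R3 + 549/11·R2.
R3 ← R3 / (-1297/181).
R1 ← R1 + 85/181·R3.
R2 ← R2 + 55/181·R3.
Reading off the reduced rows gives x_1 = 1/2, x_2 = -8/5, x_3 = -5/3.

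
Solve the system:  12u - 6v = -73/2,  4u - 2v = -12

no solution

Row-reduce:
R1 ← R1 / (12).
R2 ← R2 − 4·R1.
Row 2 reduces to 0 = 1/6, a contradiction. The system is inconsistent.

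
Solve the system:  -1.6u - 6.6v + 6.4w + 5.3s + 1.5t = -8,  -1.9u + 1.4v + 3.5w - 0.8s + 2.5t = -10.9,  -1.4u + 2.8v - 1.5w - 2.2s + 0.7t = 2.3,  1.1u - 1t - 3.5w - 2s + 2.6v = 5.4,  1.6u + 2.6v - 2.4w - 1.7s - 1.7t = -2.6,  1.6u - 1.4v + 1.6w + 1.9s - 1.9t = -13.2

u = 0, v = -6, w = -4, s = -5, t = 3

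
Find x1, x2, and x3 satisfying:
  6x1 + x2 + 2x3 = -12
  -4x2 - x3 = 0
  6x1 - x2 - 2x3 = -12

x1 = -2, x2 = 0, x3 = 0

Row-reduce the augmented matrix:
R1 ← R1 / (6).
R3 ← R3 − 6·R1.
R2 ← R2 / (-4).
R1 ← R1 − 1/6·R2.
R3 ← R3 + 2·R2.
R3 ← R3 / (-7/2).
R1 ← R1 − 7/24·R3.
R2 ← R2 − 1/4·R3.
Reading off the reduced rows gives x1 = -2, x2 = 0, x3 = 0.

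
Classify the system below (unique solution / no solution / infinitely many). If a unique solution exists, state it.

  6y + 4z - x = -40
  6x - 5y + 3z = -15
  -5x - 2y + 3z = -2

Row-reduce the augmented matrix:
R1 ← R1 / (-1).
R2 ← R2 − 6·R1.
R3 ← R3 + 5·R1.
R2 ← R2 / (31).
R1 ← R1 + 6·R2.
R3 ← R3 + 32·R2.
R3 ← R3 / (337/31).
R1 ← R1 − 38/31·R3.
R2 ← R2 − 27/31·R3.
Reading off the reduced rows gives x = -2, y = -3, z = -6.

x = -2, y = -3, z = -6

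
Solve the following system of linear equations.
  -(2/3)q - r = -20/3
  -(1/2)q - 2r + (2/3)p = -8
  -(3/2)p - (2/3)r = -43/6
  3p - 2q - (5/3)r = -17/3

p = 3, q = 4, r = 4

Row-reduce the augmented matrix:
Swap R1 and R2.
R1 ← R1 / (2/3).
R3 ← R3 + 3/2·R1.
R4 ← R4 − 3·R1.
R2 ← R2 / (-2/3).
R1 ← R1 + 3/4·R2.
R3 ← R3 + 9/8·R2.
R4 ← R4 − 1/4·R2.
R3 ← R3 / (-167/48).
R1 ← R1 + 15/8·R3.
R2 ← R2 − 3/2·R3.
R4 ← R4 − 167/24·R3.
R4 reduces to 0 = 0, so the extra equation is consistent.
Reading off the reduced rows gives p = 3, q = 4, r = 4.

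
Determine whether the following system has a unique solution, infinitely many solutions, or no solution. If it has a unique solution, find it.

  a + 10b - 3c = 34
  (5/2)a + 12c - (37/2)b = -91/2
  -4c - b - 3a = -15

infinitely many solutions

Row-reduce:
R2 ← R2 − 5/2·R1.
R3 ← R3 + 3·R1.
R2 ← R2 / (-87/2).
R1 ← R1 − 10·R2.
R3 ← R3 − 29·R2.
Rank is 2 with 3 unknowns, leaving c free.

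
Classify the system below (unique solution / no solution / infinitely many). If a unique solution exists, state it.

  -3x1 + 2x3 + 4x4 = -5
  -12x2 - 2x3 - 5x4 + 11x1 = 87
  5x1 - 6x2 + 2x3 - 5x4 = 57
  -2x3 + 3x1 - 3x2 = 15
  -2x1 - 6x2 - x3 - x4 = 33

x1 = 1, x2 = -6, x3 = 3, x4 = -2

Row-reduce the augmented matrix:
R1 ← R1 / (-3).
R2 ← R2 − 11·R1.
R3 ← R3 − 5·R1.
R4 ← R4 − 3·R1.
R5 ← R5 + 2·R1.
R2 ← R2 / (-12).
R3 ← R3 + 6·R2.
R4 ← R4 + 3·R2.
R5 ← R5 + 6·R2.
R3 ← R3 / (8/3).
R1 ← R1 + 2/3·R3.
R2 ← R2 + 4/9·R3.
R4 ← R4 + 4/3·R3.
R5 ← R5 + 5·R3.
Swap R4 and R5.
R4 ← R4 / (-231/16).
R1 ← R1 + 17/8·R4.
R2 ← R2 + 4/3·R4.
R3 ← R3 + 19/16·R4.
R5 reduces to 0 = 0, so the extra equation is consistent.
Reading off the reduced rows gives x1 = 1, x2 = -6, x3 = 3, x4 = -2.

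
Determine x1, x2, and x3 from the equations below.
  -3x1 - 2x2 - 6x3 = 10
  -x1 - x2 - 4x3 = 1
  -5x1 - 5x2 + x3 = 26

x1 = -6, x2 = 1, x3 = 1

Row-reduce the augmented matrix:
R1 ← R1 / (-3).
R2 ← R2 + 1·R1.
R3 ← R3 + 5·R1.
R2 ← R2 / (-1/3).
R1 ← R1 − 2/3·R2.
R3 ← R3 + 5/3·R2.
R3 ← R3 / (21).
R1 ← R1 + 2·R3.
R2 ← R2 − 6·R3.
Reading off the reduced rows gives x1 = -6, x2 = 1, x3 = 1.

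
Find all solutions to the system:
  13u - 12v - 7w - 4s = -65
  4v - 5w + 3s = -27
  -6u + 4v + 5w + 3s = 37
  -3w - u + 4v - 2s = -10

no solution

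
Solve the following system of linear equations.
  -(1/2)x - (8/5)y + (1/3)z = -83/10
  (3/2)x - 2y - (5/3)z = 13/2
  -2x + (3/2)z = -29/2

x = 5, y = 3, z = -3

Row-reduce the augmented matrix:
R1 ← R1 / (-1/2).
R2 ← R2 − 3/2·R1.
R3 ← R3 + 2·R1.
R2 ← R2 / (-34/5).
R1 ← R1 − 16/5·R2.
R3 ← R3 − 32/5·R2.
R3 ← R3 / (-47/102).
R1 ← R1 + 50/51·R3.
R2 ← R2 − 5/51·R3.
Reading off the reduced rows gives x = 5, y = 3, z = -3.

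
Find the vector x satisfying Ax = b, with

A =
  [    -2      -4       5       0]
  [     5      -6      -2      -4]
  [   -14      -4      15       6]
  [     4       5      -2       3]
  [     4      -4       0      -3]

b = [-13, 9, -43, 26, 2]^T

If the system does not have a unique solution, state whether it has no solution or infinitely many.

Row-reduce the augmented matrix:
R1 ← R1 / (-2).
R2 ← R2 − 5·R1.
R3 ← R3 + 14·R1.
R4 ← R4 − 4·R1.
R5 ← R5 − 4·R1.
R2 ← R2 / (-16).
R1 ← R1 − 2·R2.
R3 ← R3 − 24·R2.
R4 ← R4 + 3·R2.
R5 ← R5 + 12·R2.
R3 ← R3 / (-17/4).
R1 ← R1 + 19/16·R3.
R2 ← R2 + 21/32·R3.
R4 ← R4 − 193/32·R3.
R5 ← R5 − 17/8·R3.
R4 ← R4 / (15/4).
R1 ← R1 + 1/2·R4.
R2 ← R2 − 1/4·R4.
R5 reduces to 0 = 0, so the extra equation is consistent.
Reading off the reduced rows gives x_1 = 3, x_2 = -2, x_3 = -3, x_4 = 6.

x_1 = 3, x_2 = -2, x_3 = -3, x_4 = 6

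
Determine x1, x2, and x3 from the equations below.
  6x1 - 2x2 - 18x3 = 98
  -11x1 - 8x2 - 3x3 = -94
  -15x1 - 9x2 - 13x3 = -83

Row-reduce the augmented matrix:
R1 ← R1 / (6).
R2 ← R2 + 11·R1.
R3 ← R3 + 15·R1.
R2 ← R2 / (-35/3).
R1 ← R1 + 1/3·R2.
R3 ← R3 + 14·R2.
R3 ← R3 / (-74/5).
R1 ← R1 + 69/35·R3.
R2 ← R2 − 108/35·R3.
Reading off the reduced rows gives x1 = 6, x2 = 5, x3 = -4.

x1 = 6, x2 = 5, x3 = -4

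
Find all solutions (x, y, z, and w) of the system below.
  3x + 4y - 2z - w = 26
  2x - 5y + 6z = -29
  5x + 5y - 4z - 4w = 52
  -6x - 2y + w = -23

Row-reduce the augmented matrix:
R1 ← R1 / (3).
R2 ← R2 − 2·R1.
R3 ← R3 − 5·R1.
R4 ← R4 + 6·R1.
R2 ← R2 / (-23/3).
R1 ← R1 − 4/3·R2.
R3 ← R3 + 5/3·R2.
R4 ← R4 − 6·R2.
R3 ← R3 / (-52/23).
R1 ← R1 − 14/23·R3.
R2 ← R2 + 22/23·R3.
R4 ← R4 − 40/23·R3.
R4 ← R4 / (-31/13).
R1 ← R1 + 23/26·R4.
R2 ← R2 − 25/26·R4.
R3 ← R3 − 57/52·R4.
Reading off the reduced rows gives x = 3, y = 1, z = -5, w = -3.

x = 3, y = 1, z = -5, w = -3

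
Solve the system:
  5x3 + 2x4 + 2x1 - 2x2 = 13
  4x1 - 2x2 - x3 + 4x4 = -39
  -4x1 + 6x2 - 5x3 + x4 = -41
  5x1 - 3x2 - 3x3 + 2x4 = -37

x1 = -5, x2 = -5, x3 = 5, x4 = -6

Row-reduce the augmented matrix:
R1 ← R1 / (2).
R2 ← R2 − 4·R1.
R3 ← R3 + 4·R1.
R4 ← R4 − 5·R1.
R2 ← R2 / (2).
R1 ← R1 + 1·R2.
R3 ← R3 − 2·R2.
R4 ← R4 − 2·R2.
R3 ← R3 / (16).
R1 ← R1 + 3·R3.
R2 ← R2 + 11/2·R3.
R4 ← R4 + 9/2·R3.
R4 ← R4 / (-51/32).
R1 ← R1 − 31/16·R4.
R2 ← R2 − 55/32·R4.
R3 ← R3 − 5/16·R4.
Reading off the reduced rows gives x1 = -5, x2 = -5, x3 = 5, x4 = -6.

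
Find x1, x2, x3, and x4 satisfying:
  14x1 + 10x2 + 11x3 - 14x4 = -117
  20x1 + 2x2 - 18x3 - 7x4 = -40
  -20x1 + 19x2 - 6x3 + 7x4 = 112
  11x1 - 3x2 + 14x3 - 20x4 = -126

Row-reduce the augmented matrix:
R1 ← R1 / (14).
R2 ← R2 − 20·R1.
R3 ← R3 + 20·R1.
R4 ← R4 − 11·R1.
R2 ← R2 / (-86/7).
R1 ← R1 − 5/7·R2.
R3 ← R3 − 233/7·R2.
R4 ← R4 + 76/7·R2.
R3 ← R3 / (-3510/43).
R1 ← R1 + 101/86·R3.
R2 ← R2 − 118/43·R3.
R4 ← R4 − 3023/86·R3.
R4 ← R4 / (-3931/360).
R1 ← R1 + 203/360·R4.
R2 ← R2 + 14/45·R4.
R3 ← R3 + 49/180·R4.
Reading off the reduced rows gives x1 = -4, x2 = 0, x3 = -3, x4 = 2.

x1 = -4, x2 = 0, x3 = -3, x4 = 2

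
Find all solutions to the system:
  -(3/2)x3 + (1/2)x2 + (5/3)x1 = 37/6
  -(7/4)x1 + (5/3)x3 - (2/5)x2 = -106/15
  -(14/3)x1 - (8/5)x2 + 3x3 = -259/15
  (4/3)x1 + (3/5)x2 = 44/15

Row-reduce:
R1 ← R1 / (5/3).
R2 ← R2 + 7/4·R1.
R3 ← R3 + 14/3·R1.
R4 ← R4 − 4/3·R1.
R2 ← R2 / (1/8).
R1 ← R1 − 3/10·R2.
R3 ← R3 + 1/5·R2.
R4 ← R4 − 1/5·R2.
R3 ← R3 / (-79/75).
R1 ← R1 + 28/25·R3.
R2 ← R2 − 11/15·R3.
R4 ← R4 − 79/75·R3.
Row 4 reduces to 0 = -2, a contradiction. The system is inconsistent.

no solution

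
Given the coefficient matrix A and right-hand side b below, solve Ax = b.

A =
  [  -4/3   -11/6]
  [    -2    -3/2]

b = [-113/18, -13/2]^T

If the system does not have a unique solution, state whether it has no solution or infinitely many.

x_1 = 3/2, x_2 = 7/3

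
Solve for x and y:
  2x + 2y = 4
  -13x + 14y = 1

x = 1, y = 1

Row-reduce the augmented matrix:
R1 ← R1 / (2).
R2 ← R2 + 13·R1.
R2 ← R2 / (27).
R1 ← R1 − 1·R2.
Reading off the reduced rows gives x = 1, y = 1.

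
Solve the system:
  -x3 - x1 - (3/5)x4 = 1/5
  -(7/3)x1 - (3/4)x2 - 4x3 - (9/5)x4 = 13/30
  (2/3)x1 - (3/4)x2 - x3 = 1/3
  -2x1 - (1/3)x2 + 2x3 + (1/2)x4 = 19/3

Row-reduce:
R1 ← R1 / (-1).
R2 ← R2 + 7/3·R1.
R3 ← R3 − 2/3·R1.
R4 ← R4 + 2·R1.
R2 ← R2 / (-3/4).
R3 ← R3 + 3/4·R2.
R4 ← R4 + 1/3·R2.
Swap R3 and R4.
R3 ← R3 / (128/27).
R1 ← R1 − 1·R3.
R2 ← R2 − 20/9·R3.
Row 4 reduces to 0 = 1/2, a contradiction. The system is inconsistent.

no solution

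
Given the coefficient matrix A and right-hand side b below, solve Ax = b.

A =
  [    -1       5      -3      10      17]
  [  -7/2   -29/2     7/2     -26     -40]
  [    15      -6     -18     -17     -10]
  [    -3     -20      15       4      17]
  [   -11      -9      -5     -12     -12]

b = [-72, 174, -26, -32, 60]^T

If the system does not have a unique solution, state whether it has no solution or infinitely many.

Row-reduce:
R1 ← R1 / (-1).
R2 ← R2 + 7/2·R1.
R3 ← R3 − 15·R1.
R4 ← R4 + 3·R1.
R5 ← R5 + 11·R1.
R2 ← R2 / (-32).
R1 ← R1 + 5·R2.
R3 ← R3 − 69·R2.
R4 ← R4 + 35·R2.
R5 ← R5 + 64·R2.
R3 ← R3 / (-525/16).
R1 ← R1 − 13/16·R3.
R2 ← R2 + 7/16·R3.
R4 ← R4 − 139/16·R3.
R4 ← R4 / (43163/1050).
R1 ← R1 + 227/525·R4.
R2 ← R2 − 283/150·R4.
R3 ← R3 + 47/1050·R4.
Rank is 4 with 5 unknowns, leaving x_5 free.

infinitely many solutions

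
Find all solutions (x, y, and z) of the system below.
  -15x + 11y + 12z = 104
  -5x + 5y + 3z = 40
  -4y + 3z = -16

Row-reduce:
R1 ← R1 / (-15).
R2 ← R2 + 5·R1.
R2 ← R2 / (4/3).
R1 ← R1 + 11/15·R2.
R3 ← R3 + 4·R2.
Rank is 2 with 3 unknowns, leaving z free.

infinitely many solutions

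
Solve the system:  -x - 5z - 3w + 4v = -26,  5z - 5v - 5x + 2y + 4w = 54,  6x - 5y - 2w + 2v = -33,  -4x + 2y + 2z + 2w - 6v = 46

infinitely many solutions

Row-reduce:
R1 ← R1 / (-1).
R2 ← R2 + 5·R1.
R3 ← R3 − 6·R1.
R4 ← R4 + 4·R1.
R2 ← R2 / (2).
R3 ← R3 + 5·R2.
R4 ← R4 − 2·R2.
R3 ← R3 / (45).
R1 ← R1 − 5·R3.
R2 ← R2 − 15·R3.
R4 ← R4 + 8·R3.
R4 ← R4 / (-1/9).
R1 ← R1 + 1/18·R4.
R2 ← R2 − 1/3·R4.
R3 ← R3 − 11/18·R4.
Rank is 4 with 5 unknowns, leaving v free.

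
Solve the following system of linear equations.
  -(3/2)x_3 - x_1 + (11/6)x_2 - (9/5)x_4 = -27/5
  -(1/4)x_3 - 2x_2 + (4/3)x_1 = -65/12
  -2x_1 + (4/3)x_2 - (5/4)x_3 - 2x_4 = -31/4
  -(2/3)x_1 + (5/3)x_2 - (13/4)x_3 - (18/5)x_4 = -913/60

no solution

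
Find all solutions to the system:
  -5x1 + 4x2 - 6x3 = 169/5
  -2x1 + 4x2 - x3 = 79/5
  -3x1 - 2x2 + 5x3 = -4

x1 = -3, x2 = 2, x3 = -9/5

Row-reduce the augmented matrix:
R1 ← R1 / (-5).
R2 ← R2 + 2·R1.
R3 ← R3 + 3·R1.
R2 ← R2 / (12/5).
R1 ← R1 + 4/5·R2.
R3 ← R3 + 22/5·R2.
R3 ← R3 / (67/6).
R1 ← R1 − 5/3·R3.
R2 ← R2 − 7/12·R3.
Reading off the reduced rows gives x1 = -3, x2 = 2, x3 = -9/5.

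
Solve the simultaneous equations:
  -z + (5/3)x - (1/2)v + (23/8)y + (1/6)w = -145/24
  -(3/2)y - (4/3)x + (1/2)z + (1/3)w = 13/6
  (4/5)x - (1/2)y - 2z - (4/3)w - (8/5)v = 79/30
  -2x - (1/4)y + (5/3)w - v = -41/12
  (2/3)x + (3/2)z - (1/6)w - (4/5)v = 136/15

Row-reduce:
R1 ← R1 / (5/3).
R2 ← R2 + 4/3·R1.
R3 ← R3 − 4/5·R1.
R4 ← R4 + 2·R1.
R5 ← R5 − 2/3·R1.
R2 ← R2 / (4/5).
R1 ← R1 − 69/40·R2.
R3 ← R3 + 47/25·R2.
R4 ← R4 − 16/5·R2.
R5 ← R5 + 23/20·R2.
R3 ← R3 / (-89/40).
R1 ← R1 − 3/64·R3.
R2 ← R2 + 3/8·R3.
R5 ← R5 − 47/32·R3.
Swap R4 and R5.
R4 ← R4 / (61/267).
R1 ← R1 + 325/356·R4.
R2 ← R2 − 170/267·R4.
R3 ← R3 − 38/267·R4.
Rank is 4 with 5 unknowns, leaving v free.

infinitely many solutions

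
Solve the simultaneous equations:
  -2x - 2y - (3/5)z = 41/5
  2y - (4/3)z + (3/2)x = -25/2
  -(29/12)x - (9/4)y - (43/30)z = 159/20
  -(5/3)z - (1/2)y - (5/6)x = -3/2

no solution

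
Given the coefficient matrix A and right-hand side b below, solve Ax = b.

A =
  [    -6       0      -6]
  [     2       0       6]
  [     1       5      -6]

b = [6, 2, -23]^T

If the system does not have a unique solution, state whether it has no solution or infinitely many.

Row-reduce the augmented matrix:
R1 ← R1 / (-6).
R2 ← R2 − 2·R1.
R3 ← R3 − 1·R1.
Swap R2 and R3.
R2 ← R2 / (5).
R3 ← R3 / (4).
R1 ← R1 − 1·R3.
R2 ← R2 + 7/5·R3.
Reading off the reduced rows gives x_1 = -2, x_2 = -3, x_3 = 1.

x_1 = -2, x_2 = -3, x_3 = 1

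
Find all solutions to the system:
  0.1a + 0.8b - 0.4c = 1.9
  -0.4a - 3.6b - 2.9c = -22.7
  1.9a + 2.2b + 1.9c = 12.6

a = -1, b = 4, c = 3

Row-reduce the augmented matrix:
R1 ← R1 / (1/10).
R2 ← R2 + 2/5·R1.
R3 ← R3 − 19/10·R1.
R2 ← R2 / (-2/5).
R1 ← R1 − 8·R2.
R3 ← R3 + 13·R2.
R3 ← R3 / (623/4).
R1 ← R1 + 94·R3.
R2 ← R2 − 45/4·R3.
Reading off the reduced rows gives a = -1, b = 4, c = 3.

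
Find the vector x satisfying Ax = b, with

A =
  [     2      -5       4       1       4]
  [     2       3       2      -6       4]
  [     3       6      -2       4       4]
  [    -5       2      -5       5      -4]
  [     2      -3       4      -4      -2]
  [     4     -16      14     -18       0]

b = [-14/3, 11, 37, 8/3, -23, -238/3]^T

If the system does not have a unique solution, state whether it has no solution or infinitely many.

Row-reduce the augmented matrix:
R1 ← R1 / (2).
R2 ← R2 − 2·R1.
R3 ← R3 − 3·R1.
R4 ← R4 + 5·R1.
R5 ← R5 − 2·R1.
R6 ← R6 − 4·R1.
R2 ← R2 / (8).
R1 ← R1 + 5/2·R2.
R3 ← R3 − 27/2·R2.
R4 ← R4 + 21/2·R2.
R5 ← R5 − 2·R2.
R6 ← R6 + 6·R2.
R3 ← R3 / (-37/8).
R1 ← R1 − 11/8·R3.
R2 ← R2 + 1/4·R3.
R4 ← R4 − 19/8·R3.
R5 ← R5 − 1/2·R3.
R6 ← R6 − 9/2·R3.
R4 ← R4 / (419/74).
R1 ← R1 − 95/37·R4.
R2 ← R2 + 61/37·R4.
R3 ← R3 + 229/74·R4.
R5 ← R5 + 63/37·R4.
R6 ← R6 + 419/37·R4.
R5 ← R5 / (-1978/419).
R1 ← R1 + 356/419·R5.
R2 ← R2 − 652/419·R5.
R3 ← R3 − 1320/419·R5.
R4 ← R4 − 368/419·R5.
R6 reduces to 0 = 0, so the extra equation is consistent.
Reading off the reduced rows gives x_1 = 1, x_2 = 7/3, x_3 = -2, x_4 = 1, x_5 = 3.

x_1 = 1, x_2 = 7/3, x_3 = -2, x_4 = 1, x_5 = 3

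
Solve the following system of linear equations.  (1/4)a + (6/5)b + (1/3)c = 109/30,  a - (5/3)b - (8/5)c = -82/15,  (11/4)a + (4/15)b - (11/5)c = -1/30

Row-reduce:
R1 ← R1 / (1/4).
R2 ← R2 − 1·R1.
R3 ← R3 − 11/4·R1.
R2 ← R2 / (-97/15).
R1 ← R1 − 24/5·R2.
R3 ← R3 + 194/15·R2.
Rank is 2 with 3 unknowns, leaving c free.

infinitely many solutions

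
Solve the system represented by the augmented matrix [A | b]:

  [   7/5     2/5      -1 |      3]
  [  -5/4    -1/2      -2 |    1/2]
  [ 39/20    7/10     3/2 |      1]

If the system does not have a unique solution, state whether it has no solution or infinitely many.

infinitely many solutions

Row-reduce:
R1 ← R1 / (7/5).
R2 ← R2 + 5/4·R1.
R3 ← R3 − 39/20·R1.
R2 ← R2 / (-1/7).
R1 ← R1 − 2/7·R2.
R3 ← R3 − 1/7·R2.
Rank is 2 with 3 unknowns, leaving x_3 free.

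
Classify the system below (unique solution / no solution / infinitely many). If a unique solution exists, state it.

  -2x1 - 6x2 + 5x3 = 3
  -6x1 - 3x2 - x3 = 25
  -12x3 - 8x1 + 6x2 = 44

Row-reduce:
R1 ← R1 / (-2).
R2 ← R2 + 6·R1.
R3 ← R3 + 8·R1.
R2 ← R2 / (15).
R1 ← R1 − 3·R2.
R3 ← R3 − 30·R2.
Rank is 2 with 3 unknowns, leaving x3 free.

infinitely many solutions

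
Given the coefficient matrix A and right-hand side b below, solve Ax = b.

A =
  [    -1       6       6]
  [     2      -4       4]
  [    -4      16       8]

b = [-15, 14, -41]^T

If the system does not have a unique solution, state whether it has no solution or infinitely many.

no solution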